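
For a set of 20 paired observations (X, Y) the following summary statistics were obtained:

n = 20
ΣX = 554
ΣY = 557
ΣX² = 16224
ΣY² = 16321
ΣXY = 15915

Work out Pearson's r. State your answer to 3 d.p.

0.577

r = (nΣXY − ΣXΣY) / √[(nΣX² − (ΣX)²)(nΣY² − (ΣY)²)]
Numerator: 20×15915 − 554×557 = 9722
Denominator: √[(324480 − 306916)(326420 − 310249)] = √[17564 × 16171] = 16853.1138
r = 9722 / 16853.1138 ≈ 0.577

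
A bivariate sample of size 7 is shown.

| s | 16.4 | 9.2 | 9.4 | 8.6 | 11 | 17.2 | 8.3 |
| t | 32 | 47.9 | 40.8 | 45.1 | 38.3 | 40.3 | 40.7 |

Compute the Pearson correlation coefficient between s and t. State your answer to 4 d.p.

n = 7, Σs = 80.1, Σt = 285.1, Σs² = 1001.65, Σt² = 11764.53, Σst = 3189.13
nΣst − ΣsΣt = 22323.91 − 22836.51 = -512.6
nΣs² − (Σs)² = 7011.55 − 6416.01 = 595.54; nΣt² − (Σt)² = 82351.71 − 81282.01 = 1069.7
r = -512.6 / √(595.54 × 1069.7) = -512.6 / 798.1536 ≈ -0.6422

-0.6422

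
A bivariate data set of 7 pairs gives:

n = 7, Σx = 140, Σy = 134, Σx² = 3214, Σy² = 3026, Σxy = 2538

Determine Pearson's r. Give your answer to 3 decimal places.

r = (nΣxy − ΣxΣy) / √[(nΣx² − (Σx)²)(nΣy² − (Σy)²)]
Numerator: 7×2538 − 140×134 = -994
Denominator: √[(22498 − 19600)(21182 − 17956)] = √[2898 × 3226] = 3057.6049
r = -994 / 3057.6049 ≈ -0.325

-0.325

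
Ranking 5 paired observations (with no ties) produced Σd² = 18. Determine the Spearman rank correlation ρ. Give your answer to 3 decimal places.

ρ = 1 − 6Σd² / [n(n²−1)] = 1 − 6×18 / (5×24)
  = 1 − 108/120 = 1 − 0.9000 ≈ 0.100

0.100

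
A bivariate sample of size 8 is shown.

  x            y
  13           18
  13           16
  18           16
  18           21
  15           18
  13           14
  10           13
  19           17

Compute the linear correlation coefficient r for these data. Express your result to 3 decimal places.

0.621

n = 8, Σx = 119, Σy = 133, Σx² = 1841, Σy² = 2255, Σxy = 2013
nΣxy − ΣxΣy = 16104 − 15827 = 277
nΣx² − (Σx)² = 14728 − 14161 = 567; nΣy² − (Σy)² = 18040 − 17689 = 351
r = 277 / √(567 × 351) = 277 / 446.1132 ≈ 0.621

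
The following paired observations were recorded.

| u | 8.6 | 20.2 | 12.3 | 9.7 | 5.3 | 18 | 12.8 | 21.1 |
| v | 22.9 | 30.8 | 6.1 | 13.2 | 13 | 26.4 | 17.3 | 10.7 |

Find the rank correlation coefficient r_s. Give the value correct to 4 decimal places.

0.1905

Rank u: 2, 7, 4, 3, 1, 6, 5, 8
Rank v: 6, 8, 1, 4, 3, 7, 5, 2
d = rank(u) − rank(v): -4, -1, 3, -1, -2, -1, 0, 6; Σd² = 68
ρ = 1 − 6Σd² / [n(n²−1)] = 1 − 6×68 / (8×63) = 1 − 408/504 ≈ 0.1905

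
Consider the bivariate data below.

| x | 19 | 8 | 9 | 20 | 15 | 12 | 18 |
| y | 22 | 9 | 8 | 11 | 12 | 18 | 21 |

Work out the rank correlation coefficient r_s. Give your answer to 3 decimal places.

Rank x: 6, 1, 2, 7, 4, 3, 5
Rank y: 7, 2, 1, 3, 4, 5, 6
d = rank(x) − rank(y): -1, -1, 1, 4, 0, -2, -1; Σd² = 24
ρ = 1 − 6Σd² / [n(n²−1)] = 1 − 6×24 / (7×48) = 1 − 144/336 ≈ 0.571

0.571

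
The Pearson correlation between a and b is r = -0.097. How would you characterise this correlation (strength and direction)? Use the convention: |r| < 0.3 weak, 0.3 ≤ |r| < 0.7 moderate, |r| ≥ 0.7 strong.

weak negative

r = -0.097 < 0 so the relationship is negative.
|r| = 0.097, which falls in the weak range.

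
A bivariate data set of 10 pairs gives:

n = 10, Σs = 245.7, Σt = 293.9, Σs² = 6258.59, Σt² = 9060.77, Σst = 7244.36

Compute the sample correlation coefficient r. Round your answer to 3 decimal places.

0.076

r = (nΣst − ΣsΣt) / √[(nΣs² − (Σs)²)(nΣt² − (Σt)²)]
Numerator: 10×7244.36 − 245.7×293.9 = 232.37
Denominator: √[(62585.9 − 60368.49)(90607.7 − 86377.21)] = √[2217.41 × 4230.49] = 3062.7979
r = 232.37 / 3062.7979 ≈ 0.076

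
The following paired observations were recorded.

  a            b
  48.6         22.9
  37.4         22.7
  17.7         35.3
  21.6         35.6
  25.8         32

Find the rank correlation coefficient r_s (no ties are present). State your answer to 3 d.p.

-0.800

Rank a: 5, 4, 1, 2, 3
Rank b: 2, 1, 4, 5, 3
d = rank(a) − rank(b): 3, 3, -3, -3, 0; Σd² = 36
ρ = 1 − 6Σd² / [n(n²−1)] = 1 − 6×36 / (5×24) = 1 − 216/120 ≈ -0.800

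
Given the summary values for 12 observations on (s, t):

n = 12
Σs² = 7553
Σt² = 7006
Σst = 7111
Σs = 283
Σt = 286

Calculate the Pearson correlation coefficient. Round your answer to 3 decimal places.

r = (nΣst − ΣsΣt) / √[(nΣs² − (Σs)²)(nΣt² − (Σt)²)]
Numerator: 12×7111 − 283×286 = 4394
Denominator: √[(90636 − 80089)(84072 − 81796)] = √[10547 × 2276] = 4899.4869
r = 4394 / 4899.4869 ≈ 0.897

0.897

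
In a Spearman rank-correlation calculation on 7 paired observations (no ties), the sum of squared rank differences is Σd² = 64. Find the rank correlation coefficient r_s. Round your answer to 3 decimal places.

ρ = 1 − 6Σd² / [n(n²−1)] = 1 − 6×64 / (7×48)
  = 1 − 384/336 = 1 − 1.1429 ≈ -0.143

-0.143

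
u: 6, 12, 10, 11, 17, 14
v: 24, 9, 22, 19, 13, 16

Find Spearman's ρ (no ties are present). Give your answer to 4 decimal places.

Rank u: 1, 4, 2, 3, 6, 5
Rank v: 6, 1, 5, 4, 2, 3
d = rank(u) − rank(v): -5, 3, -3, -1, 4, 2; Σd² = 64
ρ = 1 − 6Σd² / [n(n²−1)] = 1 − 6×64 / (6×35) = 1 − 384/210 ≈ -0.8286

-0.8286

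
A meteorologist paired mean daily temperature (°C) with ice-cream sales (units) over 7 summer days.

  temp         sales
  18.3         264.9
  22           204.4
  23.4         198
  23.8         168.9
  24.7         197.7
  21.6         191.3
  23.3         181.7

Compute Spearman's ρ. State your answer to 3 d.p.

Rank temp: 1, 3, 5, 6, 7, 2, 4
Rank sales: 7, 6, 5, 1, 4, 3, 2
d = rank(temp) − rank(sales): -6, -3, 0, 5, 3, -1, 2; Σd² = 84
ρ = 1 − 6Σd² / [n(n²−1)] = 1 − 6×84 / (7×48) = 1 − 504/336 ≈ -0.500

-0.500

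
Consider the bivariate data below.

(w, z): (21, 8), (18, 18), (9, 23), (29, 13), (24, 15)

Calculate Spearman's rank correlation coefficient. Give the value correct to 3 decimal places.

Rank w: 3, 2, 1, 5, 4
Rank z: 1, 4, 5, 2, 3
d = rank(w) − rank(z): 2, -2, -4, 3, 1; Σd² = 34
ρ = 1 − 6Σd² / [n(n²−1)] = 1 − 6×34 / (5×24) = 1 − 204/120 ≈ -0.700

-0.700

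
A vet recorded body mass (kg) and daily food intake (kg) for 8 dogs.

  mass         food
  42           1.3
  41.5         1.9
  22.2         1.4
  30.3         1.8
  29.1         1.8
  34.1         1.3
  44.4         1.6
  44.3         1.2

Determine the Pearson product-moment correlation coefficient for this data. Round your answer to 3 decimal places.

-0.169

n = 8, Σx = 287.9, Σy = 12.3, Σx² = 10840.65, Σy² = 19.43, Σxy = 439.98
nΣxy − ΣxΣy = 3519.84 − 3541.17 = -21.33
nΣx² − (Σx)² = 86725.2 − 82886.41 = 3838.79; nΣy² − (Σy)² = 155.44 − 151.29 = 4.15
r = -21.33 / √(3838.79 × 4.15) = -21.33 / 126.2180 ≈ -0.169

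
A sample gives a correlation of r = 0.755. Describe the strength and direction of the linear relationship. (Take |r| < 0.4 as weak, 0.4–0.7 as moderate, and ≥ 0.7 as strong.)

strong positive

r = 0.755 > 0 so the relationship is positive.
|r| = 0.755, which falls in the strong range.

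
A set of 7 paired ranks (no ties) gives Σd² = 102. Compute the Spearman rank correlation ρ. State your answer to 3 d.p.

ρ = 1 − 6Σd² / [n(n²−1)] = 1 − 6×102 / (7×48)
  = 1 − 612/336 = 1 − 1.8214 ≈ -0.821

-0.821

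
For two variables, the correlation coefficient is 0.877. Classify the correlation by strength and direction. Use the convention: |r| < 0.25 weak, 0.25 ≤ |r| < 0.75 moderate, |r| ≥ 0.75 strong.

r = 0.877 > 0 so the relationship is positive.
|r| = 0.877, which falls in the strong range.

strong positive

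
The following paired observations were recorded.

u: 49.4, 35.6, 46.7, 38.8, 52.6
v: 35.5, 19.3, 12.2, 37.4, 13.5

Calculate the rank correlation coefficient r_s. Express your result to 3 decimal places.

Rank u: 4, 1, 3, 2, 5
Rank v: 4, 3, 1, 5, 2
d = rank(u) − rank(v): 0, -2, 2, -3, 3; Σd² = 26
ρ = 1 − 6Σd² / [n(n²−1)] = 1 − 6×26 / (5×24) = 1 − 156/120 ≈ -0.300

-0.300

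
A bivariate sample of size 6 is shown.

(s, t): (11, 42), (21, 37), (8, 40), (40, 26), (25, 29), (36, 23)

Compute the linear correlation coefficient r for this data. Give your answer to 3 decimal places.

-0.938

n = 6, Σs = 141, Σt = 197, Σs² = 4147, Σt² = 6779, Σst = 4152
nΣst − ΣsΣt = 24912 − 27777 = -2865
nΣs² − (Σs)² = 24882 − 19881 = 5001; nΣt² − (Σt)² = 40674 − 38809 = 1865
r = -2865 / √(5001 × 1865) = -2865 / 3053.9917 ≈ -0.938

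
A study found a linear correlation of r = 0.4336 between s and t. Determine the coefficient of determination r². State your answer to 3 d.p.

r² = (0.4336)² = 0.188

0.188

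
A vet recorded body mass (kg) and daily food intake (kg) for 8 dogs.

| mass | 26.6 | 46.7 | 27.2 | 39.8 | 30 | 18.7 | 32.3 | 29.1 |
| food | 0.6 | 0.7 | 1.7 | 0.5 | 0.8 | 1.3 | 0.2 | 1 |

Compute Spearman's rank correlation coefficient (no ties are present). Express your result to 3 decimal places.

Rank mass: 2, 8, 3, 7, 5, 1, 6, 4
Rank food: 3, 4, 8, 2, 5, 7, 1, 6
d = rank(mass) − rank(food): -1, 4, -5, 5, 0, -6, 5, -2; Σd² = 132
ρ = 1 − 6Σd² / [n(n²−1)] = 1 − 6×132 / (8×63) = 1 − 792/504 ≈ -0.571

-0.571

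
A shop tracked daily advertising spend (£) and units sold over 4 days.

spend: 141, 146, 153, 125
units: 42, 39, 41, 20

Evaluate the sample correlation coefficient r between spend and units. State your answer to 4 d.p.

0.8922

n = 4, Σx = 565, Σy = 142, Σx² = 80231, Σy² = 5366, Σxy = 20389
nΣxy − ΣxΣy = 81556 − 80230 = 1326
nΣx² − (Σx)² = 320924 − 319225 = 1699; nΣy² − (Σy)² = 21464 − 20164 = 1300
r = 1326 / √(1699 × 1300) = 1326 / 1486.1696 ≈ 0.8922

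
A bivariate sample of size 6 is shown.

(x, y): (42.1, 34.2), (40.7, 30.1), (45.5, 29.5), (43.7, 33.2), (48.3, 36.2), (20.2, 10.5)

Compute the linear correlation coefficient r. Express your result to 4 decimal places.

n = 6, Σx = 240.5, Σy = 173.7, Σx² = 10149.77, Σy² = 5468.83, Σxy = 7418.54
nΣxy − ΣxΣy = 44511.24 − 41774.85 = 2736.39
nΣx² − (Σx)² = 60898.62 − 57840.25 = 3058.37; nΣy² − (Σy)² = 32812.98 − 30171.69 = 2641.29
r = 2736.39 / √(3058.37 × 2641.29) = 2736.39 / 2842.1897 ≈ 0.9628

0.9628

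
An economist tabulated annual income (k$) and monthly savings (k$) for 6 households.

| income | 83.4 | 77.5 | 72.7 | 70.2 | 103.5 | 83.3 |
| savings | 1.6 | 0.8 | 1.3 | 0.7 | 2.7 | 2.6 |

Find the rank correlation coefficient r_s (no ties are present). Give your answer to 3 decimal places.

0.886

Rank income: 5, 3, 2, 1, 6, 4
Rank savings: 4, 2, 3, 1, 6, 5
d = rank(income) − rank(savings): 1, 1, -1, 0, 0, -1; Σd² = 4
ρ = 1 − 6Σd² / [n(n²−1)] = 1 − 6×4 / (6×35) = 1 − 24/210 ≈ 0.886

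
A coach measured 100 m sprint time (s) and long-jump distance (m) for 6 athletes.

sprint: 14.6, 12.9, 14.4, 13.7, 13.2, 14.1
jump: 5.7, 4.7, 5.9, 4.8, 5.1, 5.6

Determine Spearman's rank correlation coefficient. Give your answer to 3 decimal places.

0.886

Rank sprint: 6, 1, 5, 3, 2, 4
Rank jump: 5, 1, 6, 2, 3, 4
d = rank(sprint) − rank(jump): 1, 0, -1, 1, -1, 0; Σd² = 4
ρ = 1 − 6Σd² / [n(n²−1)] = 1 − 6×4 / (6×35) = 1 − 24/210 ≈ 0.886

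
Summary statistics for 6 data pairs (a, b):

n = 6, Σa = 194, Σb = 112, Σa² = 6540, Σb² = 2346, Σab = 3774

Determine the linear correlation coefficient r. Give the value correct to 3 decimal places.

0.584

r = (nΣab − ΣaΣb) / √[(nΣa² − (Σa)²)(nΣb² − (Σb)²)]
Numerator: 6×3774 − 194×112 = 916
Denominator: √[(39240 − 37636)(14076 − 12544)] = √[1604 × 1532] = 1567.5867
r = 916 / 1567.5867 ≈ 0.584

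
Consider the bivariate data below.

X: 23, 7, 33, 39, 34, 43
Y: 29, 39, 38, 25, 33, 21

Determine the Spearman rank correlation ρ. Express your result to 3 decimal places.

-0.829

Rank X: 2, 1, 3, 5, 4, 6
Rank Y: 3, 6, 5, 2, 4, 1
d = rank(X) − rank(Y): -1, -5, -2, 3, 0, 5; Σd² = 64
ρ = 1 − 6Σd² / [n(n²−1)] = 1 − 6×64 / (6×35) = 1 − 384/210 ≈ -0.829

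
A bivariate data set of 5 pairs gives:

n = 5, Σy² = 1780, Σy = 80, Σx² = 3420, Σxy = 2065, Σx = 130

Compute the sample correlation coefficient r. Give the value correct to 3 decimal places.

r = (nΣxy − ΣxΣy) / √[(nΣx² − (Σx)²)(nΣy² − (Σy)²)]
Numerator: 5×2065 − 130×80 = -75
Denominator: √[(17100 − 16900)(8900 − 6400)] = √[200 × 2500] = 707.1068
r = -75 / 707.1068 ≈ -0.106

-0.106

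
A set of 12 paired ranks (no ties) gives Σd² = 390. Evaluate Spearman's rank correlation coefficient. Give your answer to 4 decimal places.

-0.3636

ρ = 1 − 6Σd² / [n(n²−1)] = 1 − 6×390 / (12×143)
  = 1 − 2340/1716 = 1 − 1.36364 ≈ -0.3636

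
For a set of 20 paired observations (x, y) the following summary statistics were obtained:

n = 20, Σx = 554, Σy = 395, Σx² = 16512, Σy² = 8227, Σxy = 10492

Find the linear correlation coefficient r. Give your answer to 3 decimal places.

-0.638

r = (nΣxy − ΣxΣy) / √[(nΣx² − (Σx)²)(nΣy² − (Σy)²)]
Numerator: 20×10492 − 554×395 = -8990
Denominator: √[(330240 − 306916)(164540 − 156025)] = √[23324 × 8515] = 14092.6882
r = -8990 / 14092.6882 ≈ -0.638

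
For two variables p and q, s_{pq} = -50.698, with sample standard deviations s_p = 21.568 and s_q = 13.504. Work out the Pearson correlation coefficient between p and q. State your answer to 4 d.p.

-0.1741

r = Cov(p,q) / (s_p · s_q) = -50.698 / (21.568 × 13.504)
  = -50.698 / 291.2543 ≈ -0.1741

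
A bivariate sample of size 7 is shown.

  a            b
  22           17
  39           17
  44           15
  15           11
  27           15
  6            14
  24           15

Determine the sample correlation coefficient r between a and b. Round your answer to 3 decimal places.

n = 7, Σa = 177, Σb = 104, Σa² = 5507, Σb² = 1570, Σab = 2711
nΣab − ΣaΣb = 18977 − 18408 = 569
nΣa² − (Σa)² = 38549 − 31329 = 7220; nΣb² − (Σb)² = 10990 − 10816 = 174
r = 569 / √(7220 × 174) = 569 / 1120.8390 ≈ 0.508

0.508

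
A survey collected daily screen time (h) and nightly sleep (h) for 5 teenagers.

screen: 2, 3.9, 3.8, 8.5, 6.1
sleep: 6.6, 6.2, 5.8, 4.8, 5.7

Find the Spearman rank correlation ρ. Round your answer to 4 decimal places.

-0.9000

Rank screen: 1, 3, 2, 5, 4
Rank sleep: 5, 4, 3, 1, 2
d = rank(screen) − rank(sleep): -4, -1, -1, 4, 2; Σd² = 38
ρ = 1 − 6Σd² / [n(n²−1)] = 1 − 6×38 / (5×24) = 1 − 228/120 ≈ -0.9000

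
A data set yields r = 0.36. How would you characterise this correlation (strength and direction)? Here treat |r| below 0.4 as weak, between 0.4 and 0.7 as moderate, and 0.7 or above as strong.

r = 0.36 > 0 so the relationship is positive.
|r| = 0.36, which falls in the weak range.

weak positive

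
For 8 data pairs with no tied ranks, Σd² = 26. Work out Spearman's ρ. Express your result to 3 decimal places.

ρ = 1 − 6Σd² / [n(n²−1)] = 1 − 6×26 / (8×63)
  = 1 − 156/504 = 1 − 0.3095 ≈ 0.690

0.690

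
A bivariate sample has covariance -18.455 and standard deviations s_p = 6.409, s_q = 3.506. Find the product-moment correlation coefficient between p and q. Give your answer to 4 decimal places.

-0.8213

r = Cov(p,q) / (s_p · s_q) = -18.455 / (6.409 × 3.506)
  = -18.455 / 22.4700 ≈ -0.8213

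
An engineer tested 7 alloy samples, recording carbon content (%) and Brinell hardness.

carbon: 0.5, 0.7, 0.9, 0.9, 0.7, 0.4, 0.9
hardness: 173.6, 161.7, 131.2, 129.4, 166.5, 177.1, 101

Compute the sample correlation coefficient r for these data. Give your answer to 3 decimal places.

n = 7, Σx = 5, Σy = 1040.5, Σx² = 3.82, Σy² = 159529.31, Σxy = 712.82
nΣxy − ΣxΣy = 4989.74 − 5202.5 = -212.76
nΣx² − (Σx)² = 26.74 − 25 = 1.74; nΣy² − (Σy)² = 1116705.17 − 1082640.25 = 34064.92
r = -212.76 / √(1.74 × 34064.92) = -212.76 / 243.4604 ≈ -0.874

-0.874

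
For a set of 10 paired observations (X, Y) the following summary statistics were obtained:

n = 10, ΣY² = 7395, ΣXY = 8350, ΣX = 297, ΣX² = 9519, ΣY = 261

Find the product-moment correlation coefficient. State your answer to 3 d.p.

r = (nΣXY − ΣXΣY) / √[(nΣX² − (ΣX)²)(nΣY² − (ΣY)²)]
Numerator: 10×8350 − 297×261 = 5983
Denominator: √[(95190 − 88209)(73950 − 68121)] = √[6981 × 5829] = 6379.0477
r = 5983 / 6379.0477 ≈ 0.938

0.938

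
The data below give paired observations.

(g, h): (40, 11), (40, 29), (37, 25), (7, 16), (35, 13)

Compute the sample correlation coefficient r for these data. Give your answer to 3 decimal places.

0.234

n = 5, Σg = 159, Σh = 94, Σg² = 5843, Σh² = 2012, Σgh = 3092
nΣgh − ΣgΣh = 15460 − 14946 = 514
nΣg² − (Σg)² = 29215 − 25281 = 3934; nΣh² − (Σh)² = 10060 − 8836 = 1224
r = 514 / √(3934 × 1224) = 514 / 2194.3600 ≈ 0.234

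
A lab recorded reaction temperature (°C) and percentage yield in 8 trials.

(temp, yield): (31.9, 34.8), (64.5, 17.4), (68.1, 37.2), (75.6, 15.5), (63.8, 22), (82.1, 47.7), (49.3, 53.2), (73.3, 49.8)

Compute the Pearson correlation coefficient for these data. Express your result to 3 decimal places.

-0.070

n = 8, Σx = 508.6, Σy = 277.6, Σx² = 34145.06, Σy² = 11207.46, Σxy = 17530.41
nΣxy − ΣxΣy = 140243.28 − 141187.36 = -944.08
nΣx² − (Σx)² = 273160.48 − 258673.96 = 14486.52; nΣy² − (Σy)² = 89659.68 − 77061.76 = 12597.92
r = -944.08 / √(14486.52 × 12597.92) = -944.08 / 13509.2568 ≈ -0.070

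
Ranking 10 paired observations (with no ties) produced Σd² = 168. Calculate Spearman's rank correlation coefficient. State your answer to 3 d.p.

-0.018

ρ = 1 − 6Σd² / [n(n²−1)] = 1 − 6×168 / (10×99)
  = 1 − 1008/990 = 1 − 1.0182 ≈ -0.018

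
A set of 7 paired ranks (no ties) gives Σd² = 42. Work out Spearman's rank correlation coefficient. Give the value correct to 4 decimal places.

0.2500

ρ = 1 − 6Σd² / [n(n²−1)] = 1 − 6×42 / (7×48)
  = 1 − 252/336 = 1 − 0.75000 ≈ 0.2500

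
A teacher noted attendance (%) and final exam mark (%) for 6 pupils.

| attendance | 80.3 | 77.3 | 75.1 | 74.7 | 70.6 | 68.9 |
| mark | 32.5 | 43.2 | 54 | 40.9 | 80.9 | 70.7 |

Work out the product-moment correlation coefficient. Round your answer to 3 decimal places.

-0.904

n = 6, Σx = 446.9, Σy = 322.2, Σx² = 33375.05, Σy² = 19054.6, Σxy = 23642.51
nΣxy − ΣxΣy = 141855.06 − 143991.18 = -2136.12
nΣx² − (Σx)² = 200250.3 − 199719.61 = 530.69; nΣy² − (Σy)² = 114327.6 − 103812.84 = 10514.76
r = -2136.12 / √(530.69 × 10514.76) = -2136.12 / 2362.2189 ≈ -0.904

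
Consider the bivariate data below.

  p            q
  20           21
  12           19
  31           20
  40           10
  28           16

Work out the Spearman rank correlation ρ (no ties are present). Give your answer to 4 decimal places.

Rank p: 2, 1, 4, 5, 3
Rank q: 5, 3, 4, 1, 2
d = rank(p) − rank(q): -3, -2, 0, 4, 1; Σd² = 30
ρ = 1 − 6Σd² / [n(n²−1)] = 1 − 6×30 / (5×24) = 1 − 180/120 ≈ -0.5000

-0.5000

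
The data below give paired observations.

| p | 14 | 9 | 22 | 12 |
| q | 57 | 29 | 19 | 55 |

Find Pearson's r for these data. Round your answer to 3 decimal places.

-0.453

n = 4, Σp = 57, Σq = 160, Σp² = 905, Σq² = 7476, Σpq = 2137
nΣpq − ΣpΣq = 8548 − 9120 = -572
nΣp² − (Σp)² = 3620 − 3249 = 371; nΣq² − (Σq)² = 29904 − 25600 = 4304
r = -572 / √(371 × 4304) = -572 / 1263.6392 ≈ -0.453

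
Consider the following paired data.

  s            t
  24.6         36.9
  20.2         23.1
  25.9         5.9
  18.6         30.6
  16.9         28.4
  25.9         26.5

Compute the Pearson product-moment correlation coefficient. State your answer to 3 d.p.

-0.340

n = 6, Σs = 132.1, Σt = 151.4, Σs² = 2986.39, Σt² = 4375.2, Σst = 3262.64
nΣst − ΣsΣt = 19575.84 − 19999.94 = -424.1
nΣs² − (Σs)² = 17918.34 − 17450.41 = 467.93; nΣt² − (Σt)² = 26251.2 − 22921.96 = 3329.24
r = -424.1 / √(467.93 × 3329.24) = -424.1 / 1248.1391 ≈ -0.340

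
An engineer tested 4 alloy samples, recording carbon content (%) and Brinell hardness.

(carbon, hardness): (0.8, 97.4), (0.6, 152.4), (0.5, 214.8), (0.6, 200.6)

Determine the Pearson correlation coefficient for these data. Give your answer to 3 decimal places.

n = 4, Σx = 2.5, Σy = 665.2, Σx² = 1.61, Σy² = 119091.92, Σxy = 397.12
nΣxy − ΣxΣy = 1588.48 − 1663 = -74.52
nΣx² − (Σx)² = 6.44 − 6.25 = 0.19; nΣy² − (Σy)² = 476367.68 − 442491.04 = 33876.64
r = -74.52 / √(0.19 × 33876.64) = -74.52 / 80.2282 ≈ -0.929

-0.929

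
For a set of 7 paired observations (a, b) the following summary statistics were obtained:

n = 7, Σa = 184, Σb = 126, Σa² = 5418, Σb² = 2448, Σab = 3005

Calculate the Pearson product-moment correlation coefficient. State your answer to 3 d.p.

r = (nΣab − ΣaΣb) / √[(nΣa² − (Σa)²)(nΣb² − (Σb)²)]
Numerator: 7×3005 − 184×126 = -2149
Denominator: √[(37926 − 33856)(17136 − 15876)] = √[4070 × 1260] = 2264.5529
r = -2149 / 2264.5529 ≈ -0.949

-0.949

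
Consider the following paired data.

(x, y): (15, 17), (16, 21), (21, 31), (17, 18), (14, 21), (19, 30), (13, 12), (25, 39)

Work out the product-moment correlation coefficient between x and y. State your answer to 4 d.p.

n = 8, Σx = 140, Σy = 189, Σx² = 2562, Σy² = 5021, Σxy = 3543
nΣxy − ΣxΣy = 28344 − 26460 = 1884
nΣx² − (Σx)² = 20496 − 19600 = 896; nΣy² − (Σy)² = 40168 − 35721 = 4447
r = 1884 / √(896 × 4447) = 1884 / 1996.1242 ≈ 0.9438

0.9438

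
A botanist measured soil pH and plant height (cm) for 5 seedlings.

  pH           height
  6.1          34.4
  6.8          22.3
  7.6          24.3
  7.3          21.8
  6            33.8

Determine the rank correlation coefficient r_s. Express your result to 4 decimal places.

Rank pH: 2, 3, 5, 4, 1
Rank height: 5, 2, 3, 1, 4
d = rank(pH) − rank(height): -3, 1, 2, 3, -3; Σd² = 32
ρ = 1 − 6Σd² / [n(n²−1)] = 1 − 6×32 / (5×24) = 1 − 192/120 ≈ -0.6000

-0.6000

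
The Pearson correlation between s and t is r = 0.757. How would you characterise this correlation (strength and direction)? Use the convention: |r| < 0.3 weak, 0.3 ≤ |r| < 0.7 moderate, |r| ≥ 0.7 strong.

strong positive

r = 0.757 > 0 so the relationship is positive.
|r| = 0.757, which falls in the strong range.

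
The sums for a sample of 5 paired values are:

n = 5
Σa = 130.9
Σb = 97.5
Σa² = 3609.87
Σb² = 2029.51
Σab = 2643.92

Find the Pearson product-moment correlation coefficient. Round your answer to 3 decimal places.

r = (nΣab − ΣaΣb) / √[(nΣa² − (Σa)²)(nΣb² − (Σb)²)]
Numerator: 5×2643.92 − 130.9×97.5 = 456.85
Denominator: √[(18049.35 − 17134.81)(10147.55 − 9506.25)] = √[914.54 × 641.3] = 765.8293
r = 456.85 / 765.8293 ≈ 0.597

0.597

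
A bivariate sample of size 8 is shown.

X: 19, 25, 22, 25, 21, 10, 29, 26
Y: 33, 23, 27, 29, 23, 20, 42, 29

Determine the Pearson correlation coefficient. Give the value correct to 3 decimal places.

n = 8, ΣX = 177, ΣY = 226, ΣX² = 4153, ΣY² = 6722, ΣXY = 5176
nΣXY − ΣXΣY = 41408 − 40002 = 1406
nΣX² − (ΣX)² = 33224 − 31329 = 1895; nΣY² − (ΣY)² = 53776 − 51076 = 2700
r = 1406 / √(1895 × 2700) = 1406 / 2261.9682 ≈ 0.622

0.622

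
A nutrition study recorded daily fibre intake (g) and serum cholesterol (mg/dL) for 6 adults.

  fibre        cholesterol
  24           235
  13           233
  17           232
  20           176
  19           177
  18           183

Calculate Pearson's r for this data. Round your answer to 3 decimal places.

-0.140

n = 6, Σx = 111, Σy = 1236, Σx² = 2119, Σy² = 259132, Σxy = 22790
nΣxy − ΣxΣy = 136740 − 137196 = -456
nΣx² − (Σx)² = 12714 − 12321 = 393; nΣy² − (Σy)² = 1554792 − 1527696 = 27096
r = -456 / √(393 × 27096) = -456 / 3263.2389 ≈ -0.140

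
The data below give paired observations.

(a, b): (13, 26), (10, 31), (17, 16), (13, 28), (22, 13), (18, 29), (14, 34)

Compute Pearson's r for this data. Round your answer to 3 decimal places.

n = 7, Σa = 107, Σb = 177, Σa² = 1731, Σb² = 4843, Σab = 2568
nΣab − ΣaΣb = 17976 − 18939 = -963
nΣa² − (Σa)² = 12117 − 11449 = 668; nΣb² − (Σb)² = 33901 − 31329 = 2572
r = -963 / √(668 × 2572) = -963 / 1310.7616 ≈ -0.735

-0.735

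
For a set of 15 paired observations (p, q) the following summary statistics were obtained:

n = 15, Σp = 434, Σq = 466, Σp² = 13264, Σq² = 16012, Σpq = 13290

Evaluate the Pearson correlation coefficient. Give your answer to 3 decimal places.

r = (nΣpq − ΣpΣq) / √[(nΣp² − (Σp)²)(nΣq² − (Σq)²)]
Numerator: 15×13290 − 434×466 = -2894
Denominator: √[(198960 − 188356)(240180 − 217156)] = √[10604 × 23024] = 15625.1879
r = -2894 / 15625.1879 ≈ -0.185

-0.185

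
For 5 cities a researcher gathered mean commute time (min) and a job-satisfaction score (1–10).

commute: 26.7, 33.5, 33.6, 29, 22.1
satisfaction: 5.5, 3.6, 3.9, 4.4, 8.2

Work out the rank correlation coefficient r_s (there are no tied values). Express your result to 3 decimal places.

Rank commute: 2, 4, 5, 3, 1
Rank satisfaction: 4, 1, 2, 3, 5
d = rank(commute) − rank(satisfaction): -2, 3, 3, 0, -4; Σd² = 38
ρ = 1 − 6Σd² / [n(n²−1)] = 1 − 6×38 / (5×24) = 1 − 228/120 ≈ -0.900

-0.900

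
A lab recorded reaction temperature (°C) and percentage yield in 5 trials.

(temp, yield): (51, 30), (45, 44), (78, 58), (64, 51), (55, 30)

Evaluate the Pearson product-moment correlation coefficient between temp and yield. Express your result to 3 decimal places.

n = 5, Σx = 293, Σy = 213, Σx² = 17831, Σy² = 9701, Σxy = 12948
nΣxy − ΣxΣy = 64740 − 62409 = 2331
nΣx² − (Σx)² = 89155 − 85849 = 3306; nΣy² − (Σy)² = 48505 − 45369 = 3136
r = 2331 / √(3306 × 3136) = 2331 / 3219.8783 ≈ 0.724

0.724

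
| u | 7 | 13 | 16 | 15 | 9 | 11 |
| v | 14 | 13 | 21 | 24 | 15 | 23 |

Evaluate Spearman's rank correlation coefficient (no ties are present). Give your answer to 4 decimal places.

0.4286

Rank u: 1, 4, 6, 5, 2, 3
Rank v: 2, 1, 4, 6, 3, 5
d = rank(u) − rank(v): -1, 3, 2, -1, -1, -2; Σd² = 20
ρ = 1 − 6Σd² / [n(n²−1)] = 1 − 6×20 / (6×35) = 1 − 120/210 ≈ 0.4286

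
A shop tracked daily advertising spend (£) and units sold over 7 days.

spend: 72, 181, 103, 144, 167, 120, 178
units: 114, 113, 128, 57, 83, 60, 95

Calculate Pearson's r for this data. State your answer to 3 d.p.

-0.232

n = 7, Σx = 965, Σy = 650, Σx² = 143263, Σy² = 64912, Σxy = 88024
nΣxy − ΣxΣy = 616168 − 627250 = -11082
nΣx² − (Σx)² = 1002841 − 931225 = 71616; nΣy² − (Σy)² = 454384 − 422500 = 31884
r = -11082 / √(71616 × 31884) = -11082 / 47784.9824 ≈ -0.232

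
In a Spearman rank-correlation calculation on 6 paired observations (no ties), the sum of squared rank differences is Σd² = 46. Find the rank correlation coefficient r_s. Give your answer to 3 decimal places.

ρ = 1 − 6Σd² / [n(n²−1)] = 1 − 6×46 / (6×35)
  = 1 − 276/210 = 1 − 1.3143 ≈ -0.314

-0.314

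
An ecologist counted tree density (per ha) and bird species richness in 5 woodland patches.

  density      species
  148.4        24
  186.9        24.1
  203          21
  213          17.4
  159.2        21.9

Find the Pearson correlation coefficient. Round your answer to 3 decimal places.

-0.717

n = 5, Σx = 910.5, Σy = 108.4, Σx² = 168876.81, Σy² = 2380.18, Σxy = 19521.57
nΣxy − ΣxΣy = 97607.85 − 98698.2 = -1090.35
nΣx² − (Σx)² = 844384.05 − 829010.25 = 15373.8; nΣy² − (Σy)² = 11900.9 − 11750.56 = 150.34
r = -1090.35 / √(15373.8 × 150.34) = -1090.35 / 1520.2951 ≈ -0.717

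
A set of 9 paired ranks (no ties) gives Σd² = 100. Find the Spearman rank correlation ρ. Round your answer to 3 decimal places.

ρ = 1 − 6Σd² / [n(n²−1)] = 1 − 6×100 / (9×80)
  = 1 − 600/720 = 1 − 0.8333 ≈ 0.167

0.167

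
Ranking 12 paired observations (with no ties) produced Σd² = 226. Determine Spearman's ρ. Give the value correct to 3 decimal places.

0.210

ρ = 1 − 6Σd² / [n(n²−1)] = 1 − 6×226 / (12×143)
  = 1 − 1356/1716 = 1 − 0.7902 ≈ 0.210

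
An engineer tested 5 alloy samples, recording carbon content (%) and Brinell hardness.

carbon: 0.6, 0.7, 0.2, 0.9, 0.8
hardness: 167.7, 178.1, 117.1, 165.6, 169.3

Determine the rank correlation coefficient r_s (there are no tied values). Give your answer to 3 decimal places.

Rank carbon: 2, 3, 1, 5, 4
Rank hardness: 3, 5, 1, 2, 4
d = rank(carbon) − rank(hardness): -1, -2, 0, 3, 0; Σd² = 14
ρ = 1 − 6Σd² / [n(n²−1)] = 1 − 6×14 / (5×24) = 1 − 84/120 ≈ 0.300

0.300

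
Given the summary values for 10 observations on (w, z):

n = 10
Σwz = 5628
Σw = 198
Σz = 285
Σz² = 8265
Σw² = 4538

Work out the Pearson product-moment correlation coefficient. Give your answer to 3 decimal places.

r = (nΣwz − ΣwΣz) / √[(nΣw² − (Σw)²)(nΣz² − (Σz)²)]
Numerator: 10×5628 − 198×285 = -150
Denominator: √[(45380 − 39204)(82650 − 81225)] = √[6176 × 1425] = 2966.6142
r = -150 / 2966.6142 ≈ -0.051

-0.051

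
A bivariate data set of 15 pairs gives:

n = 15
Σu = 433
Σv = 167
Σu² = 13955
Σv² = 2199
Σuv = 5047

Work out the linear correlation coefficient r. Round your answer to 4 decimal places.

0.3217

r = (nΣuv − ΣuΣv) / √[(nΣu² − (Σu)²)(nΣv² − (Σv)²)]
Numerator: 15×5047 − 433×167 = 3394
Denominator: √[(209325 − 187489)(32985 − 27889)] = √[21836 × 5096] = 10548.7561
r = 3394 / 10548.7561 ≈ 0.3217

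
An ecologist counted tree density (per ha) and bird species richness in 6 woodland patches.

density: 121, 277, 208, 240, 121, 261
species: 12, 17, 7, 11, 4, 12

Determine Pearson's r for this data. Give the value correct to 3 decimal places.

n = 6, Σx = 1228, Σy = 63, Σx² = 274996, Σy² = 763, Σxy = 13873
nΣxy − ΣxΣy = 83238 − 77364 = 5874
nΣx² − (Σx)² = 1649976 − 1507984 = 141992; nΣy² − (Σy)² = 4578 − 3969 = 609
r = 5874 / √(141992 × 609) = 5874 / 9299.0929 ≈ 0.632

0.632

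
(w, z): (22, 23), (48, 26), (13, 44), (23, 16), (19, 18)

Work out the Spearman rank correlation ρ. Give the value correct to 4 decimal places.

Rank w: 3, 5, 1, 4, 2
Rank z: 3, 4, 5, 1, 2
d = rank(w) − rank(z): 0, 1, -4, 3, 0; Σd² = 26
ρ = 1 − 6Σd² / [n(n²−1)] = 1 − 6×26 / (5×24) = 1 − 156/120 ≈ -0.3000

-0.3000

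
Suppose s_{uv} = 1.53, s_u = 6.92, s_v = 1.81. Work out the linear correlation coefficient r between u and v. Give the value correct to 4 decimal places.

r = Cov(u,v) / (s_u · s_v) = 1.53 / (6.92 × 1.81)
  = 1.53 / 12.5252 ≈ 0.1222

0.1222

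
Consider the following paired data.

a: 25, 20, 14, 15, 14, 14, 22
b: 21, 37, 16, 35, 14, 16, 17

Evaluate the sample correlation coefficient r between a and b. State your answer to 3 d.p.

n = 7, Σa = 124, Σb = 156, Σa² = 2322, Σb² = 4032, Σab = 2808
nΣab − ΣaΣb = 19656 − 19344 = 312
nΣa² − (Σa)² = 16254 − 15376 = 878; nΣb² − (Σb)² = 28224 − 24336 = 3888
r = 312 / √(878 × 3888) = 312 / 1847.6103 ≈ 0.169

0.169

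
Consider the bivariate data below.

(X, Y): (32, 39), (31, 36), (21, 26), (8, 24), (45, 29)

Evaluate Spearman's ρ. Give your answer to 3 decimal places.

Rank X: 4, 3, 2, 1, 5
Rank Y: 5, 4, 2, 1, 3
d = rank(X) − rank(Y): -1, -1, 0, 0, 2; Σd² = 6
ρ = 1 − 6Σd² / [n(n²−1)] = 1 − 6×6 / (5×24) = 1 − 36/120 ≈ 0.700

0.700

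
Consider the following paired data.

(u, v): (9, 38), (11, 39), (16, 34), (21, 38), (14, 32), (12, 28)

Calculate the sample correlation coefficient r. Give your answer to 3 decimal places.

0.064

n = 6, Σu = 83, Σv = 209, Σu² = 1239, Σv² = 7373, Σuv = 2897
nΣuv − ΣuΣv = 17382 − 17347 = 35
nΣu² − (Σu)² = 7434 − 6889 = 545; nΣv² − (Σv)² = 44238 − 43681 = 557
r = 35 / √(545 × 557) = 35 / 550.9673 ≈ 0.064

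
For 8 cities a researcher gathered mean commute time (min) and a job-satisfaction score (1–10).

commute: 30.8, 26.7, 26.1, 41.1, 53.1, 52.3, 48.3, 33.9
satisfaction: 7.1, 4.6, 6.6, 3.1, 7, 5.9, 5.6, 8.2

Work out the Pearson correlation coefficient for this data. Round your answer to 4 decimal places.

n = 8, Σx = 312.3, Σy = 48.1, Σx² = 13068.95, Σy² = 307.15, Σxy = 1869.9
nΣxy − ΣxΣy = 14959.2 − 15021.63 = -62.43
nΣx² − (Σx)² = 104551.6 − 97531.29 = 7020.31; nΣy² − (Σy)² = 2457.2 − 2313.61 = 143.59
r = -62.43 / √(7020.31 × 143.59) = -62.43 / 1004.0151 ≈ -0.0622

-0.0622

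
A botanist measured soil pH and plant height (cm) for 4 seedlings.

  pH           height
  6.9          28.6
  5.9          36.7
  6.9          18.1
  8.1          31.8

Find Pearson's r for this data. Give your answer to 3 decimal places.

-0.202

n = 4, Σx = 27.8, Σy = 115.2, Σx² = 195.64, Σy² = 3503.7, Σxy = 796.34
nΣxy − ΣxΣy = 3185.36 − 3202.56 = -17.2
nΣx² − (Σx)² = 782.56 − 772.84 = 9.72; nΣy² − (Σy)² = 14014.8 − 13271.04 = 743.76
r = -17.2 / √(9.72 × 743.76) = -17.2 / 85.0256 ≈ -0.202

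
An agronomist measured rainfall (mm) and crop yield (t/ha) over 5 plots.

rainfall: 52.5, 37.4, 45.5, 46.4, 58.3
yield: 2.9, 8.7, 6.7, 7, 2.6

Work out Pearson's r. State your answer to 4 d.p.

-0.9538

n = 5, Σx = 240.1, Σy = 27.9, Σx² = 11777.11, Σy² = 184.75, Σxy = 1258.86
nΣxy − ΣxΣy = 6294.3 − 6698.79 = -404.49
nΣx² − (Σx)² = 58885.55 − 57648.01 = 1237.54; nΣy² − (Σy)² = 923.75 − 778.41 = 145.34
r = -404.49 / √(1237.54 × 145.34) = -404.49 / 424.1038 ≈ -0.9538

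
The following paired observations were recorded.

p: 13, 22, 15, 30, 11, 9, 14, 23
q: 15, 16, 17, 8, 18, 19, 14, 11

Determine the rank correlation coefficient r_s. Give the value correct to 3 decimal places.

-0.810

Rank p: 3, 6, 5, 8, 2, 1, 4, 7
Rank q: 4, 5, 6, 1, 7, 8, 3, 2
d = rank(p) − rank(q): -1, 1, -1, 7, -5, -7, 1, 5; Σd² = 152
ρ = 1 − 6Σd² / [n(n²−1)] = 1 − 6×152 / (8×63) = 1 − 912/504 ≈ -0.810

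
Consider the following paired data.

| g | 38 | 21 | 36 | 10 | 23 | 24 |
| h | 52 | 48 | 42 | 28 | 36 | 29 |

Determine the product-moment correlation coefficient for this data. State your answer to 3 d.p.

n = 6, Σg = 152, Σh = 235, Σg² = 4386, Σh² = 9693, Σgh = 6300
nΣgh − ΣgΣh = 37800 − 35720 = 2080
nΣg² − (Σg)² = 26316 − 23104 = 3212; nΣh² − (Σh)² = 58158 − 55225 = 2933
r = 2080 / √(3212 × 2933) = 2080 / 3069.3315 ≈ 0.678

0.678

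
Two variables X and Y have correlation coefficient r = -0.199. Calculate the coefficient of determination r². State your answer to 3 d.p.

r² = (-0.199)² = 0.040

0.040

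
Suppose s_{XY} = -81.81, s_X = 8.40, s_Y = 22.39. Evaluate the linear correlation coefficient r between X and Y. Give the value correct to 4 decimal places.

r = Cov(X,Y) / (s_X · s_Y) = -81.81 / (8.40 × 22.39)
  = -81.81 / 188.0760 ≈ -0.4350

-0.4350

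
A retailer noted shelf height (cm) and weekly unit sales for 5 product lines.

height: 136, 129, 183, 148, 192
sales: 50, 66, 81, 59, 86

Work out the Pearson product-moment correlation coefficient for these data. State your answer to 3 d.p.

0.872

n = 5, Σx = 788, Σy = 342, Σx² = 127394, Σy² = 24294, Σxy = 55381
nΣxy − ΣxΣy = 276905 − 269496 = 7409
nΣx² − (Σx)² = 636970 − 620944 = 16026; nΣy² − (Σy)² = 121470 − 116964 = 4506
r = 7409 / √(16026 × 4506) = 7409 / 8497.8324 ≈ 0.872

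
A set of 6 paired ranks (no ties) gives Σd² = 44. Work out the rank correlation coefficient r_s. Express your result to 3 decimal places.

ρ = 1 − 6Σd² / [n(n²−1)] = 1 − 6×44 / (6×35)
  = 1 − 264/210 = 1 − 1.2571 ≈ -0.257

-0.257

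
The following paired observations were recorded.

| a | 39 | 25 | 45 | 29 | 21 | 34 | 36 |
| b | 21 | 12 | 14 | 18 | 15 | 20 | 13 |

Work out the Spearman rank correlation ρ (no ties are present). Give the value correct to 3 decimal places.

Rank a: 6, 2, 7, 3, 1, 4, 5
Rank b: 7, 1, 3, 5, 4, 6, 2
d = rank(a) − rank(b): -1, 1, 4, -2, -3, -2, 3; Σd² = 44
ρ = 1 − 6Σd² / [n(n²−1)] = 1 − 6×44 / (7×48) = 1 − 264/336 ≈ 0.214

0.214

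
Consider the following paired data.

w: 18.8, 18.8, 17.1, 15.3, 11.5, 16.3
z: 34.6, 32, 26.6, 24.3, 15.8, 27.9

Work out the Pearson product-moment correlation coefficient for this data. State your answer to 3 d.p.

0.977

n = 6, Σw = 97.8, Σz = 161.2, Σw² = 1631.32, Σz² = 4547.26, Σwz = 2715.2
nΣwz − ΣwΣz = 16291.2 − 15765.36 = 525.84
nΣw² − (Σw)² = 9787.92 − 9564.84 = 223.08; nΣz² − (Σz)² = 27283.56 − 25985.44 = 1298.12
r = 525.84 / √(223.08 × 1298.12) = 525.84 / 538.1307 ≈ 0.977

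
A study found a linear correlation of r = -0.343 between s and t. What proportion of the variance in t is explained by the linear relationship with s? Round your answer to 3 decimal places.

r² = (-0.343)² = 0.118

0.118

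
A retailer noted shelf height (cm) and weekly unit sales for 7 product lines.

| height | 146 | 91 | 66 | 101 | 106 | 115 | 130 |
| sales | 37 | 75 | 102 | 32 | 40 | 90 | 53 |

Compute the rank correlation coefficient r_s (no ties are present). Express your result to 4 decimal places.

-0.4286

Rank height: 7, 2, 1, 3, 4, 5, 6
Rank sales: 2, 5, 7, 1, 3, 6, 4
d = rank(height) − rank(sales): 5, -3, -6, 2, 1, -1, 2; Σd² = 80
ρ = 1 − 6Σd² / [n(n²−1)] = 1 − 6×80 / (7×48) = 1 − 480/336 ≈ -0.4286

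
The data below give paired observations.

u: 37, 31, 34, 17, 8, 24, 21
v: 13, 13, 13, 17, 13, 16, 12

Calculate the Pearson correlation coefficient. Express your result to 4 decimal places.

-0.2481

n = 7, Σu = 172, Σv = 97, Σu² = 4856, Σv² = 1365, Σuv = 2355
nΣuv − ΣuΣv = 16485 − 16684 = -199
nΣu² − (Σu)² = 33992 − 29584 = 4408; nΣv² − (Σv)² = 9555 − 9409 = 146
r = -199 / √(4408 × 146) = -199 / 802.2269 ≈ -0.2481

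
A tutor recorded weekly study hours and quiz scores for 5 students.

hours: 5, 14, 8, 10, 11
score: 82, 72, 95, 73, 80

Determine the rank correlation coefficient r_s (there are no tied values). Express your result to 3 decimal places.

Rank hours: 1, 5, 2, 3, 4
Rank score: 4, 1, 5, 2, 3
d = rank(hours) − rank(score): -3, 4, -3, 1, 1; Σd² = 36
ρ = 1 − 6Σd² / [n(n²−1)] = 1 − 6×36 / (5×24) = 1 − 216/120 ≈ -0.800

-0.800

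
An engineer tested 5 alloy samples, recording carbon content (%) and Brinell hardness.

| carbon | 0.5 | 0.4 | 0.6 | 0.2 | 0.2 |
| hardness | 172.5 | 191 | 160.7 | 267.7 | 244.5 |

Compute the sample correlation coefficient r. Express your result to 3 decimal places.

-0.970

n = 5, Σx = 1.9, Σy = 1036.4, Σx² = 0.85, Σy² = 223505.28, Σxy = 361.51
nΣxy − ΣxΣy = 1807.55 − 1969.16 = -161.61
nΣx² − (Σx)² = 4.25 − 3.61 = 0.64; nΣy² − (Σy)² = 1117526.4 − 1074124.96 = 43401.44
r = -161.61 / √(0.64 × 43401.44) = -161.61 / 166.6641 ≈ -0.970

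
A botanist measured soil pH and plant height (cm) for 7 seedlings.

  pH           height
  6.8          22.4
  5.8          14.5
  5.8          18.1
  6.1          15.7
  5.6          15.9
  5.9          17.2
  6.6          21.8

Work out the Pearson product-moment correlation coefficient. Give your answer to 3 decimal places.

n = 7, Σx = 42.6, Σy = 125.6, Σx² = 260.46, Σy² = 2310, Σxy = 771.57
nΣxy − ΣxΣy = 5400.99 − 5350.56 = 50.43
nΣx² − (Σx)² = 1823.22 − 1814.76 = 8.46; nΣy² − (Σy)² = 16170 − 15775.36 = 394.64
r = 50.43 / √(8.46 × 394.64) = 50.43 / 57.7811 ≈ 0.873

0.873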